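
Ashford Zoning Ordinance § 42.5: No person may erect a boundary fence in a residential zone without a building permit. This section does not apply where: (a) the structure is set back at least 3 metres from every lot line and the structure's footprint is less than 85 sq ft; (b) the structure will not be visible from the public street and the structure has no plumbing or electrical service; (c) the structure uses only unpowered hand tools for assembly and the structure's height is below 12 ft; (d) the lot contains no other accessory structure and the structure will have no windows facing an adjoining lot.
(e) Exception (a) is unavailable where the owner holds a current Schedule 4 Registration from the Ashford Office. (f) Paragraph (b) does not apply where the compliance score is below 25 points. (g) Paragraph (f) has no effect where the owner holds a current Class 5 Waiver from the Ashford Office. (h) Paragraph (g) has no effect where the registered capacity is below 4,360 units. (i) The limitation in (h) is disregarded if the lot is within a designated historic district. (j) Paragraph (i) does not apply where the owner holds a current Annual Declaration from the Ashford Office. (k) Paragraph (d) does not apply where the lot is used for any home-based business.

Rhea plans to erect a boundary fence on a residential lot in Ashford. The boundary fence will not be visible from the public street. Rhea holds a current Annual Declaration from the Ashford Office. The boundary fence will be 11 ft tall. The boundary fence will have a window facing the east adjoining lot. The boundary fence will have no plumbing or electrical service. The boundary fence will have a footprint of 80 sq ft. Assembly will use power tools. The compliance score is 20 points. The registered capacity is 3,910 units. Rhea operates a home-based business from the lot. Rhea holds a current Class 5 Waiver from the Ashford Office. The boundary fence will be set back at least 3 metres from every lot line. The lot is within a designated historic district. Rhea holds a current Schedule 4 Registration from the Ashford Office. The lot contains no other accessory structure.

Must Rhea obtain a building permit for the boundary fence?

Exception (a): the setback is at least 3 m on every side; the structure's footprint is 80 sq ft, less than the 85 sq ft limit — every condition holds. However, paragraph (e) must be considered: (e) applies — a current Schedule 4 Registration is held. Exception (a) does not apply.
Exception (b) is satisfied on its face — the structure will not be visible from the street; there is no plumbing or electrical service. Turning to paragraphs (f)–(j): (f) is engaged — the compliance score is 20 points, below the 25 points limit. (g) would limit (f) — a current Class 5 Waiver is held — but (h) sets (g) aside: (h) operates against (g): the registered capacity is 3,910 units, below the 4,360 units limit. (i) would limit (h) — the lot is in a historic district — but (j) sets (i) aside: (j) operates against (i): a current Annual Declaration is held. So (b) is unavailable.
Exception (c) requires that the structure uses only unpowered hand tools for assembly; but assembly uses power tools, so (c) is unavailable.
Exception (d) fails — a window faces an adjoining lot.
No exception is made out. Rhea falls within the general rule.

Yes — Rhea must obtain a building permit.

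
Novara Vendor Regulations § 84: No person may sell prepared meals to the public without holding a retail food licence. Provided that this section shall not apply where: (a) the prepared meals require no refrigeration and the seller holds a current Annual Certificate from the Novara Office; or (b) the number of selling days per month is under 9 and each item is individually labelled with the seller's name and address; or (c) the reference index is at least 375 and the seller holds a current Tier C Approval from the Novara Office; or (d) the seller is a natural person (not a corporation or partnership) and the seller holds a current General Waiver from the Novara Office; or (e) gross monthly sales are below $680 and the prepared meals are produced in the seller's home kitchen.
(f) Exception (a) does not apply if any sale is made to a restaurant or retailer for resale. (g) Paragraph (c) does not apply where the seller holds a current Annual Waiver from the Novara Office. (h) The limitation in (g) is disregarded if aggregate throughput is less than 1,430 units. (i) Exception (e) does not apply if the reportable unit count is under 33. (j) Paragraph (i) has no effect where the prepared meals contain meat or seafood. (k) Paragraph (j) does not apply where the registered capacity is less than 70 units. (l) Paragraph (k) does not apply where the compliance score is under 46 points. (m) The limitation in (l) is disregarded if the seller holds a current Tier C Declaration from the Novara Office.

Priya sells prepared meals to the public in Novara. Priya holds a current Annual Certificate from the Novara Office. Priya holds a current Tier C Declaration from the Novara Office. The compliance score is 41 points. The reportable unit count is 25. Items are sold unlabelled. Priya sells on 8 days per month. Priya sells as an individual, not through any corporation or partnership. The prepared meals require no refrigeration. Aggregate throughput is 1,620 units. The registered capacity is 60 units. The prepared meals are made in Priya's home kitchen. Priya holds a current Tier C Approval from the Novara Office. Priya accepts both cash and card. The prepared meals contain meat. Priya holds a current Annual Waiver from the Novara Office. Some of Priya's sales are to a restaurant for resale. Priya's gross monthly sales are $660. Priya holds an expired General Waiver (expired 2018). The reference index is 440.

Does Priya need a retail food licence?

Yes — Priya must hold a retail food licence.

Exception (a): the prepared meals are shelf-stable; a current Annual Certificate is held — every condition holds. Turning to paragraph (f): (f) operates against (a): some sales are to a restaurant for resale. Exception (a) does not apply.
Exception (b) requires that each item is individually labelled with the seller's name and address; but items are sold unlabelled, so (b) is unavailable.
Exception (c)'s conditions are all satisfied: the reference index is 440, meeting the 375 threshold; a current Tier C Approval is held. Turning to paragraphs (g)–(h): (g) operates against (c): a current Annual Waiver is held. (h) is not triggered (aggregate throughput is 1,620 units, not less than 1,430 units), so (g) stands. (c) is therefore removed.
Exception (d) does not apply: the General Waiver is not current.
Exception (e): gross monthly sales are $660, below the $680 limit; the prepared meals are home-kitchen produced — every condition holds. But applying paragraphs (i)–(m): (i) operates against (e): the reportable unit count is 25, under the 33 limit. (j) is triggered (the prepared meals contain meat), but yields to (k): (k) operates against (j): the registered capacity is 60 units, less than the 70 units limit. (l) would limit (k) — the compliance score is 41 points, under the 46 points limit — but (m) sets (l) aside: (m) is triggered — a current Tier C Declaration is held. So (e) is unavailable.
No exception applies. The general rule governs.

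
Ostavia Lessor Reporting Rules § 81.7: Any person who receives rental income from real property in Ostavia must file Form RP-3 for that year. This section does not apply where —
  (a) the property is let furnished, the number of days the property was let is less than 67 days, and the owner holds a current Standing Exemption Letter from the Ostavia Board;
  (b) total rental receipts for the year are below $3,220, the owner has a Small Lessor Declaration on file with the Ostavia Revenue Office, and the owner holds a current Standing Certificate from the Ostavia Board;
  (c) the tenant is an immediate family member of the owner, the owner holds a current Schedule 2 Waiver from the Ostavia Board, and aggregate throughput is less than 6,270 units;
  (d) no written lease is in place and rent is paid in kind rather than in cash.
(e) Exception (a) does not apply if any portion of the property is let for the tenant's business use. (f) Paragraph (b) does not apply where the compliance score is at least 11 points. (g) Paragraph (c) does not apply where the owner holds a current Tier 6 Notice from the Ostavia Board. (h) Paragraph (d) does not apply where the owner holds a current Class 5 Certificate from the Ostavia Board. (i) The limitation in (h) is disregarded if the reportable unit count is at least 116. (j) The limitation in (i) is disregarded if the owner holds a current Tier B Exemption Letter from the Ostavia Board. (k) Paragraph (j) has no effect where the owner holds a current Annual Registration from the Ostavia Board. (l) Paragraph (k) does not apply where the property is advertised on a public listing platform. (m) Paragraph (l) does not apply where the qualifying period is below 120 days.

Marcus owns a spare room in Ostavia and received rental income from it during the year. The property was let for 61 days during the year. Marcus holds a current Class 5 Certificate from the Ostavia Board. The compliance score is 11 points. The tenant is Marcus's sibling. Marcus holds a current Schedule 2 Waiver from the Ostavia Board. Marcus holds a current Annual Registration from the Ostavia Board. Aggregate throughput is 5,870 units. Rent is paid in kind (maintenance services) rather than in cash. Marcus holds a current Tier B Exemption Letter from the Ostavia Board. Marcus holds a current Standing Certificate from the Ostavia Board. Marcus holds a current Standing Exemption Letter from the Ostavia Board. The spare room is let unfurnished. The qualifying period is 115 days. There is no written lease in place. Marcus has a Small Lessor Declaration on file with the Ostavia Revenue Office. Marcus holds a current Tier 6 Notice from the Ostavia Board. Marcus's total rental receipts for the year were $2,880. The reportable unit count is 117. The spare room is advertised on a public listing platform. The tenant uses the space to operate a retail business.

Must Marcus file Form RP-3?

Exception (a) requires that the property is let furnished; but the property is let unfurnished, so (a) is unavailable.
Exception (b)'s conditions are all satisfied: total rental receipts for the year are $2,880, below the $3,220 limit; a Small Lessor Declaration is on file; a current Standing Certificate is held. Turning to paragraph (f): (f) operates against (b): the compliance score is 11 points, meeting the 11 points threshold. So (b) is unavailable.
Exception (c)'s conditions are all satisfied: the tenant is an immediate family member; a current Schedule 2 Waiver is held; aggregate throughput is 5,870 units, less than the 6,270 units limit. Turning to paragraph (g): (g) operates — a current Tier 6 Notice is held. So (c) is unavailable.
Exception (d) is satisfied on its face — there is no written lease; rent is paid in kind. Under paragraphs (h)–(m): (h) operates (a current Class 5 Certificate is held), but yields to (i): (i) is engaged — the reportable unit count is 117, meeting the 116 threshold. (j) applies (a current Tier B Exemption Letter is held), but is set aside by (k): (k) operates against (j): a current Annual Registration is held. (l) would limit (k) — the property is publicly advertised — but (m) sets (l) aside: (m) is triggered — the qualifying period is 115 days, below the 120 days limit. Exception (d) stands.

No — exception (d) applies; Marcus is not required to file Form RP-3.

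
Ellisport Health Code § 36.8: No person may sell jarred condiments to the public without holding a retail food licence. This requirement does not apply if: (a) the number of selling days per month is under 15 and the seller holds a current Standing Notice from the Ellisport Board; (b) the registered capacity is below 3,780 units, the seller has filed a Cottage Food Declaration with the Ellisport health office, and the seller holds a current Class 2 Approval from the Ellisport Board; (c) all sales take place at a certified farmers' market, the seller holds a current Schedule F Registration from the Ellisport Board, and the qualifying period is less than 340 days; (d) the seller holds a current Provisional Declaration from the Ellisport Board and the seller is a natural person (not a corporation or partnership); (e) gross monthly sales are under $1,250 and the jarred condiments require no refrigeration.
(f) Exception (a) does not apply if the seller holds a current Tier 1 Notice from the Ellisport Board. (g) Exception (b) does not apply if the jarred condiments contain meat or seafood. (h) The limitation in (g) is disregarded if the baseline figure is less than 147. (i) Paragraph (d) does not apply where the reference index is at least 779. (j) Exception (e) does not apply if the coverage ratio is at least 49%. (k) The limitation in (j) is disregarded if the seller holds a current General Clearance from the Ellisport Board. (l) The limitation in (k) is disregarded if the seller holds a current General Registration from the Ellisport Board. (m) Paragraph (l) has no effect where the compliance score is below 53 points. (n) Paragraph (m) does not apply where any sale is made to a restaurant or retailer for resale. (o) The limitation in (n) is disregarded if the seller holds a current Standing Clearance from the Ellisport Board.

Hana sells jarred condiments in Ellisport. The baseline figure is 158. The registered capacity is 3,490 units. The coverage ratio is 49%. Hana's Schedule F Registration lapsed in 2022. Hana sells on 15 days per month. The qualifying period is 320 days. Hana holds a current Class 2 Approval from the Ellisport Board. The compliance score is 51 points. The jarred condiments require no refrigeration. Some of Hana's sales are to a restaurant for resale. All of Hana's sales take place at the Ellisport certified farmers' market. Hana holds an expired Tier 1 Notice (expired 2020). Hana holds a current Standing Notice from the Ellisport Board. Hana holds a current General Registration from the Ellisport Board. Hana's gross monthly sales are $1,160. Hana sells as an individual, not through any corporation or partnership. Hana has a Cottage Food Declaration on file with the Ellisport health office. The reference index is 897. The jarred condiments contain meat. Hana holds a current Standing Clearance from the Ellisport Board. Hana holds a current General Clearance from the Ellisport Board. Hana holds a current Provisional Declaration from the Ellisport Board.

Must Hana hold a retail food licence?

No — exception (e) applies; Hana is not required to hold a retail food licence.

Exception (a) does not apply: the number of selling days per month is 15, not under 15.
Exception (b) is satisfied on its face — the registered capacity is 3,490 units, below the 3,780 units limit; a Cottage Food Declaration is on file; a current Class 2 Approval is held. However, paragraphs (g)–(h) must be considered: (g) is triggered — the jarred condiments contain meat. (h) is not engaged (the baseline figure is 158, not less than 147), so (g) stands. Exception (b) does not apply.
Exception (c) does not apply: there is no Schedule F Registration in force.
Exception (d) is satisfied on its face — a current Provisional Declaration is held; the seller is a natural person. But applying paragraph (i): (i) operates against (d): the reference index is 897, meeting the 779 threshold. (d) is therefore removed.
Exception (e): gross monthly sales are $1,160, under the $1,250 limit; the jarred condiments are shelf-stable — every condition holds. Under paragraphs (j)–(o): (j) is triggered (the coverage ratio is 49%, meeting the 49% threshold), but is itself disapplied by (k): (k) is engaged — a current General Clearance is held. (l) is engaged (a current General Registration is held), but is overridden by (m): (m) operates against (l): the compliance score is 51 points, below the 53 points limit. (n) is triggered (some sales are to a restaurant for resale), but is itself disapplied by (o): (o) is engaged — a current Standing Clearance is held. Exception (e) stands.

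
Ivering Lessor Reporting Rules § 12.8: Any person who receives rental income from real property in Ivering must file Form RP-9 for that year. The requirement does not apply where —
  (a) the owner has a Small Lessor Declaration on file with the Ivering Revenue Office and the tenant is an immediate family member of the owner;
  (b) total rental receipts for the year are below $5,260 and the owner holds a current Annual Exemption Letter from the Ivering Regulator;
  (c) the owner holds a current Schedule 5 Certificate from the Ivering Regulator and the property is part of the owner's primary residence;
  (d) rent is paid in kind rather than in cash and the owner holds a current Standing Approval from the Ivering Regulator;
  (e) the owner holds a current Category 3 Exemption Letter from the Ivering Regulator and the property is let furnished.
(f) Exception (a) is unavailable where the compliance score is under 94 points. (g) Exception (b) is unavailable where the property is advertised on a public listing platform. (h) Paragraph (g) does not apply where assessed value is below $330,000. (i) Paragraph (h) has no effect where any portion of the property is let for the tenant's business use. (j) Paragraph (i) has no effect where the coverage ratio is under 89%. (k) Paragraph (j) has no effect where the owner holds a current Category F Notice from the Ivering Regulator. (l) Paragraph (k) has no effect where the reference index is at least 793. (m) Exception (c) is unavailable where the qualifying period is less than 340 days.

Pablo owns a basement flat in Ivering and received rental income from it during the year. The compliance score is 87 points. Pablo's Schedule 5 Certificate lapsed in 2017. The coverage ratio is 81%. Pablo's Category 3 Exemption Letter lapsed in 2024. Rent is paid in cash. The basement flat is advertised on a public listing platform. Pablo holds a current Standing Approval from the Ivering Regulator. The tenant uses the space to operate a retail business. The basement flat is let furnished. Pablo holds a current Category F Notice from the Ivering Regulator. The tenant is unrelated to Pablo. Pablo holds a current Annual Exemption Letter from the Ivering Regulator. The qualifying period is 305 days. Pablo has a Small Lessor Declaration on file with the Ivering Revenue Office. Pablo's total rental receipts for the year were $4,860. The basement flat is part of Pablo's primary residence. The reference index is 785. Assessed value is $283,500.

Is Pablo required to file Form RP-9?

Exception (a) fails — the tenant is unrelated to the owner.
All of (b)'s requirements are met (total rental receipts for the year are $4,860, below the $5,260 limit; a current Annual Exemption Letter is held). Turning to paragraphs (g)–(l): (g) operates against (b): the property is publicly advertised. (h) would limit (g) — assessed value is $283,500, below the $330,000 limit — but (i) sets (h) aside: (i) operates against (h): the space is let for business use. (j) applies (the coverage ratio is 81%, under the 89% limit), but is overridden by (k): (k) is triggered — a current Category F Notice is held. (l) is not triggered (the reference index is 785, short of 793), so (k) stands. So (b) is unavailable.
Exception (c) requires that the owner holds a current Schedule 5 Certificate from the Ivering Regulator; but no current Schedule 5 Certificate is held, so (c) is unavailable.
Exception (d) fails — rent is paid in cash.
Exception (e) fails — no current Category 3 Exemption Letter is held.
Every exception is unavailable, so the rule governs.

Yes — Pablo must file Form RP-9.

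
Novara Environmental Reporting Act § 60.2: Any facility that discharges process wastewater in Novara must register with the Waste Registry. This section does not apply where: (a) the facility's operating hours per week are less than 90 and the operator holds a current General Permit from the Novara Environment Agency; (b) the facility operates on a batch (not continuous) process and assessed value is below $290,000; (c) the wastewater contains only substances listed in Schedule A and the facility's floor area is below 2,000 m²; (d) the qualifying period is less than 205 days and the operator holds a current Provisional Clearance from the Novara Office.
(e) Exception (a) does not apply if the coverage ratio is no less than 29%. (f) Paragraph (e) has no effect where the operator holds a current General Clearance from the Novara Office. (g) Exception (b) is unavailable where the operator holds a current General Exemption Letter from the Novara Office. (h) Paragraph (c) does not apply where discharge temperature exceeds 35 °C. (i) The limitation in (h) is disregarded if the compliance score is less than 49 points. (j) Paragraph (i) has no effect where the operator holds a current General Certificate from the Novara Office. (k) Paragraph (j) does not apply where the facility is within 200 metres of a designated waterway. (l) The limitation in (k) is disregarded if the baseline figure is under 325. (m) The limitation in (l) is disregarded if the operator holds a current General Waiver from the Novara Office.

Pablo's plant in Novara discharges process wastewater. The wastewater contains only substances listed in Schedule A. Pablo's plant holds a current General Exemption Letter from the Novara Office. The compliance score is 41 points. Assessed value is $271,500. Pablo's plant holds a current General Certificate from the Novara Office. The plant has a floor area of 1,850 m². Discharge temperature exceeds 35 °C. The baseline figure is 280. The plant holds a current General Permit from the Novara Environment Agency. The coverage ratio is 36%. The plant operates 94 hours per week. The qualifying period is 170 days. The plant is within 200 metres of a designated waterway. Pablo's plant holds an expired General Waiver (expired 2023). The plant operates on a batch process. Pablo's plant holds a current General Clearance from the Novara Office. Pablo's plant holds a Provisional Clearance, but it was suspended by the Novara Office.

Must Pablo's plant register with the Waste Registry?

Exception (a) requires that the facility's operating hours per week are less than 90; but the facility's operating hours per week are 94, not less than 90, so (a) is unavailable.
Exception (b) is satisfied on its face — the facility operates on a batch process; assessed value is $271,500, below the $290,000 limit. However, paragraph (g) must be considered: (g) applies — a current General Exemption Letter is held. (b) is therefore removed.
Exception (c): the wastewater is Schedule-A-only; the facility's floor area is 1,850 m², below the 2,000 m² limit — every condition holds. But applying paragraphs (h)–(m): (h) applies — discharge temperature exceeds 35 °C. (i) would limit (h) — the compliance score is 41 points, less than the 49 points limit — but (j) sets (i) aside: (j) is engaged — a current General Certificate is held. (k) would limit (j) — the plant is within 200 m of a designated waterway — but (l) sets (k) aside: (l) operates against (k): the baseline figure is 280, under the 325 limit. (m) is not engaged (there is no General Waiver in force), so (l) stands. Exception (c) does not apply.
Exception (d) requires that the operator holds a current Provisional Clearance from the Novara Office; but no current Provisional Clearance is held, so (d) is unavailable.
None of the exceptions is available; § 60.2 applies in full.

Yes — Pablo's plant must register with the Waste Registry.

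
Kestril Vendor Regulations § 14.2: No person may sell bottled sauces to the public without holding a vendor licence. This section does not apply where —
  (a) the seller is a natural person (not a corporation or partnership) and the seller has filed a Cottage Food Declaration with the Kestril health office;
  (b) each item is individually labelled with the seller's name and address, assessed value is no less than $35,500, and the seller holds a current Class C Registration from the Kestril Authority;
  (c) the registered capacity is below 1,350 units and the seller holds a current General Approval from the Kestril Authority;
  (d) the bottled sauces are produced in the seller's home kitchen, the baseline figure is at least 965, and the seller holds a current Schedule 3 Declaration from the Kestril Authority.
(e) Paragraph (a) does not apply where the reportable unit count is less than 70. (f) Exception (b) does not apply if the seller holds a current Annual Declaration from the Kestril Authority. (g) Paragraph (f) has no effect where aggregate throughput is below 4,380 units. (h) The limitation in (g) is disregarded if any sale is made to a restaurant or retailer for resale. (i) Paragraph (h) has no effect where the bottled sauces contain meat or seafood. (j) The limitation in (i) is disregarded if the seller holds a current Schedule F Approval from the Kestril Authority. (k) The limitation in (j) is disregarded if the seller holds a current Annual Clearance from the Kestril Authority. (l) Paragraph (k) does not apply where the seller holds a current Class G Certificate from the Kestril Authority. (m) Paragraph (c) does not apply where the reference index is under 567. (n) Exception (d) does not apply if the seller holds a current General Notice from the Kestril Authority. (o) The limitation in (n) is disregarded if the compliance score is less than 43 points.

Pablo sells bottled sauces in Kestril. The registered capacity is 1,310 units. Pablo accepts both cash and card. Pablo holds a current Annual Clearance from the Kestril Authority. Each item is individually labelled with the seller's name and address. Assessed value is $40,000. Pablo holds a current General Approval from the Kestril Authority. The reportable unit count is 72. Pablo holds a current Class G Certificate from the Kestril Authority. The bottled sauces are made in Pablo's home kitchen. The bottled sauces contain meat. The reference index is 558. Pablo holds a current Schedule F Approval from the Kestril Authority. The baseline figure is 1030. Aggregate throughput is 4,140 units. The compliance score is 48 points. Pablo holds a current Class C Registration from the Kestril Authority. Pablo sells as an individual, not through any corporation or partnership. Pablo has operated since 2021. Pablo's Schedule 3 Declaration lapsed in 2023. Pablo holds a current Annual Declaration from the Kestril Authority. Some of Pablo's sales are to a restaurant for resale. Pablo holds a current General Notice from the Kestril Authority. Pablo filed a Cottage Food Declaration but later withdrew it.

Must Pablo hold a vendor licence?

Yes — Pablo must hold a vendor licence.

Exception (a) fails — the Cottage Food Declaration was withdrawn.
Exception (b): items are individually labelled; assessed value is $40,000, meeting the $35,500 threshold; a current Class C Registration is held — every condition holds. But applying paragraphs (f)–(l): (f) operates against (b): a current Annual Declaration is held. (g) is engaged (aggregate throughput is 4,140 units, below the 4,380 units limit), but is itself disapplied by (h): (h) operates against (g): some sales are to a restaurant for resale. (i) would limit (h) — the bottled sauces contain meat — but (j) sets (i) aside: (j) operates against (i): a current Schedule F Approval is held. (k) applies (a current Annual Clearance is held), but is set aside by (l): (l) is engaged — a current Class G Certificate is held. So (b) is unavailable.
Exception (c)'s conditions are all satisfied: the registered capacity is 1,310 units, below the 1,350 units limit; a current General Approval is held. But: (m) operates against (c): the reference index is 558, under the 567 limit. So (c) is unavailable.
Exception (d) fails — no current Schedule 3 Declaration is held.
None of the exceptions is available; § 14.2 applies in full.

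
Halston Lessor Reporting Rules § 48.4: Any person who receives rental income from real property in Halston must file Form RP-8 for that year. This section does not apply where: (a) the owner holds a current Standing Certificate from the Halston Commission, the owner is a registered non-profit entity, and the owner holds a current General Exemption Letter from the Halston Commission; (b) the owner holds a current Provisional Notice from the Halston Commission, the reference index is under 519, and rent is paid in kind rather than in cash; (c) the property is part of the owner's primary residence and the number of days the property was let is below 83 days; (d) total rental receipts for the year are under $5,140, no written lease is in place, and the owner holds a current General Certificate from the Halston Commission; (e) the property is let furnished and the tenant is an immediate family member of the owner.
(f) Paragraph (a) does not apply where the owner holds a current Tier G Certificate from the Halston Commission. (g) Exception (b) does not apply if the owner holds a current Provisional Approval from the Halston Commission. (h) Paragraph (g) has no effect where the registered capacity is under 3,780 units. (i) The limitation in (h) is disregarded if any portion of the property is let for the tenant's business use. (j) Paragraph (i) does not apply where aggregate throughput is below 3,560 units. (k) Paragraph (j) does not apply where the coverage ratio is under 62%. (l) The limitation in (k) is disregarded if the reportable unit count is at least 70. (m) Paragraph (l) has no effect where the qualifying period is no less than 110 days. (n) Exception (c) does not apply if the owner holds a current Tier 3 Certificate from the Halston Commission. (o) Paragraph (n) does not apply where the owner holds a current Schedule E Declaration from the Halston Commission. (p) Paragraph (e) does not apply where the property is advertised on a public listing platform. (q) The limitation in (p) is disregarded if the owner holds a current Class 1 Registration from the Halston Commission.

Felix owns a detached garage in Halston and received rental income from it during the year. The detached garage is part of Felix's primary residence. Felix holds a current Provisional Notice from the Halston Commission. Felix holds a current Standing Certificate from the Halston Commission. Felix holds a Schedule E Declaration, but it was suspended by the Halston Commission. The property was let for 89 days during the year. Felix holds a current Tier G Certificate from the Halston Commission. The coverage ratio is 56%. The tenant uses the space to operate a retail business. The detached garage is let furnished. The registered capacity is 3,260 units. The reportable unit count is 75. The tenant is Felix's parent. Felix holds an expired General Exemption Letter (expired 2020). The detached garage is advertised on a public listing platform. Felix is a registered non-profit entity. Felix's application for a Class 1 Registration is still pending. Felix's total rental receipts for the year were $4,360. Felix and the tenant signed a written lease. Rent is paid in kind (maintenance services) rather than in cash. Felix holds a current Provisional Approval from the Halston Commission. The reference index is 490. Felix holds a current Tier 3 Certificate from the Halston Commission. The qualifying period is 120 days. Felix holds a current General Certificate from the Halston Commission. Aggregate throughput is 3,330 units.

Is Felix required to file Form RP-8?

Exception (a) fails — the General Exemption Letter is not current.
All of (b)'s requirements are met (a current Provisional Notice is held; the reference index is 490, under the 519 limit; rent is paid in kind). Turning to paragraphs (g)–(m): (g) is engaged — a current Provisional Approval is held. (h) is triggered (the registered capacity is 3,260 units, under the 3,780 units limit), but is displaced by (i): (i) operates against (h): the space is let for business use. (j) would limit (i) — aggregate throughput is 3,330 units, below the 3,560 units limit — but (k) sets (j) aside: (k) operates against (j): the coverage ratio is 56%, under the 62% limit. (l) would limit (k) — the reportable unit count is 75, meeting the 70 threshold — but (m) sets (l) aside: (m) operates — the qualifying period is 120 days, meeting the 110 days threshold. (b) is therefore removed.
Exception (c) fails — the number of days the property was let is 89 days, not below 83 days.
Exception (d) does not apply: a written lease is in place.
Exception (e) is satisfied on its face — the property is let furnished; the tenant is an immediate family member. But: (p) operates against (e): the property is publicly advertised. (q), which would lift (p), is not engaged — there is no Class 1 Registration in force. (e) is therefore removed.
No exception is made out. Felix falls within the general rule.

Yes — Felix must file Form RP-8.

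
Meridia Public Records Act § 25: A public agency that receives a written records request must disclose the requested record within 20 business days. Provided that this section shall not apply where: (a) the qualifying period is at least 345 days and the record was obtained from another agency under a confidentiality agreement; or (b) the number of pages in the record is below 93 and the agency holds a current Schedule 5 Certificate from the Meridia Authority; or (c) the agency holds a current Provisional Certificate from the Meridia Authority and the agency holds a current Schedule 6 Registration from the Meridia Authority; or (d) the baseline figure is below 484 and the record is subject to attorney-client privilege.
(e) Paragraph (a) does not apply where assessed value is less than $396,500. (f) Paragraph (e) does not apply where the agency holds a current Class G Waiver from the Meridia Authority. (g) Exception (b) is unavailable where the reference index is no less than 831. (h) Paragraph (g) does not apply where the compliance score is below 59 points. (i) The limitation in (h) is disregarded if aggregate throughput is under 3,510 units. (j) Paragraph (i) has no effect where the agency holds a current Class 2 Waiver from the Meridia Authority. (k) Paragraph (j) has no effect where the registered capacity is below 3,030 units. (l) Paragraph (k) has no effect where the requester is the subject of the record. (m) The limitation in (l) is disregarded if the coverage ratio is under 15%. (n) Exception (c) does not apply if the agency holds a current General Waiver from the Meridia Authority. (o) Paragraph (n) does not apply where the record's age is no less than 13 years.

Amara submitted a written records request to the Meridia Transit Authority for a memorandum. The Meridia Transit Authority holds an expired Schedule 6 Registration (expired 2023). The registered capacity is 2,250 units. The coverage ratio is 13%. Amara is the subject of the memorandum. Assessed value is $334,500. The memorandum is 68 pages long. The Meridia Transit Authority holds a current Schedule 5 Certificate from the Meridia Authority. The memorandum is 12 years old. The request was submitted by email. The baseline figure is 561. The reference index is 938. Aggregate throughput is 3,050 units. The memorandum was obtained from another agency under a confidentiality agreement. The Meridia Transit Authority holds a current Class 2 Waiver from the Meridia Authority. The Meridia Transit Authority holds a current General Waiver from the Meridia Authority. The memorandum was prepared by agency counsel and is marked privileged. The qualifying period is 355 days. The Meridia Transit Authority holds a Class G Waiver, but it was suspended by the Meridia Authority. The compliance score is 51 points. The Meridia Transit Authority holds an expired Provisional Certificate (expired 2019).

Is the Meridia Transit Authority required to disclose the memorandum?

Yes — the Meridia Transit Authority must disclose the memorandum.

Exception (a)'s conditions are all satisfied: the qualifying period is 355 days, meeting the 345 days threshold; the memorandum was obtained under a confidentiality agreement. However, paragraphs (e)–(f) must be considered: (e) operates against (a): assessed value is $334,500, less than the $396,500 limit. (f), which would lift (e), is inapplicable — there is no Class G Waiver in force. Exception (a) does not apply.
Exception (b)'s conditions are all satisfied: the number of pages in the record is 68, below the 93 limit; a current Schedule 5 Certificate is held. Turning to paragraphs (g)–(m): (g) operates — the reference index is 938, meeting the 831 threshold. (h) would limit (g) — the compliance score is 51 points, below the 59 points limit — but (i) sets (h) aside: (i) applies — aggregate throughput is 3,050 units, under the 3,510 units limit. (j) is triggered (a current Class 2 Waiver is held), but is overridden by (k): (k) operates against (j): the registered capacity is 2,250 units, below the 3,030 units limit. (l) would limit (k) — Amara is the subject of the memorandum — but (m) sets (l) aside: (m) operates against (l): the coverage ratio is 13%, under the 15% limit. So (b) is unavailable.
Exception (c) does not apply: there is no Provisional Certificate in force.
Exception (d) fails — the baseline figure is 561, not below 484.
No exception applies. The general rule governs.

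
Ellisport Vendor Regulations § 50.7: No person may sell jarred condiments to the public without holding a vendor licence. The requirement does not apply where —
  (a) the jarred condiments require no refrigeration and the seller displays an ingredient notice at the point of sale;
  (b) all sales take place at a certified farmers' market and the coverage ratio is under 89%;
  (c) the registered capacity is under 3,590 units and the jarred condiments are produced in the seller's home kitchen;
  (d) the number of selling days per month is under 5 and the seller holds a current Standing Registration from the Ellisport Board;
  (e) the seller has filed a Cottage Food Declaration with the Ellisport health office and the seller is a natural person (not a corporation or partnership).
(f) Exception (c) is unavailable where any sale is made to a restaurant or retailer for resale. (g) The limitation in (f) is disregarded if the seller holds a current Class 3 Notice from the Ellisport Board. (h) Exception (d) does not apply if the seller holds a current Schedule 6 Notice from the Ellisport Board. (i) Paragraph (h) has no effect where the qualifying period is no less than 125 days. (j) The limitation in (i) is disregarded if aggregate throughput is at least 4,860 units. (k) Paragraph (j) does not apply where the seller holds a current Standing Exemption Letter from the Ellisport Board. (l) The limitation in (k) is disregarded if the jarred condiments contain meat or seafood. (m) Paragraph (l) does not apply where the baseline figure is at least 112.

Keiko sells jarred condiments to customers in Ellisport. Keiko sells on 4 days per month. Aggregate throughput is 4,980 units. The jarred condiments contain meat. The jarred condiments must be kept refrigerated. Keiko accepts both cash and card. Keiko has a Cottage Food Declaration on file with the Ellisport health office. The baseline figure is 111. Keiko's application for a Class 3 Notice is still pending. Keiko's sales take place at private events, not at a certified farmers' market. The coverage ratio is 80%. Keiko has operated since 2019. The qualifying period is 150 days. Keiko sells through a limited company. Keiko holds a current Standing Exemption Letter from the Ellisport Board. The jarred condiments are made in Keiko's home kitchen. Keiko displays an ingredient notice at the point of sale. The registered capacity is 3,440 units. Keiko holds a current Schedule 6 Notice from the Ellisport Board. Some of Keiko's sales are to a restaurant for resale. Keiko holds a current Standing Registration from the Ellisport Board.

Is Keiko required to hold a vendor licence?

Yes — Keiko must hold a vendor licence.

Exception (a) requires that the jarred condiments require no refrigeration; but the jarred condiments require refrigeration, so (a) is unavailable.
Exception (b) does not apply: sales are at private events, not a certified farmers' market.
Exception (c): the registered capacity is 3,440 units, under the 3,590 units limit; the jarred condiments are home-kitchen produced — every condition holds. However, paragraphs (f)–(g) must be considered: (f) operates against (c): some sales are to a restaurant for resale. (g) is not engaged (there is no Class 3 Notice in force), so (f) stands. Exception (c) does not apply.
Exception (d): the number of selling days per month is 4, under the 5 limit; a current Standing Registration is held — every condition holds. Turning to paragraphs (h)–(m): (h) operates against (d): a current Schedule 6 Notice is held. (i) is triggered (the qualifying period is 150 days, meeting the 125 days threshold), but is itself disapplied by (j): (j) operates — aggregate throughput is 4,980 units, meeting the 4,860 units threshold. (k) would limit (j) — a current Standing Exemption Letter is held — but (l) sets (k) aside: (l) applies — the jarred condiments contain meat. (m) does not operate here (the baseline figure is 111, short of 112), so (l) stands. Exception (d) does not apply.
Exception (e) requires that the seller is a natural person (not a corporation or partnership); but the seller operates through a limited company, so (e) is unavailable.
No exception is made out. Keiko falls within the general rule.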